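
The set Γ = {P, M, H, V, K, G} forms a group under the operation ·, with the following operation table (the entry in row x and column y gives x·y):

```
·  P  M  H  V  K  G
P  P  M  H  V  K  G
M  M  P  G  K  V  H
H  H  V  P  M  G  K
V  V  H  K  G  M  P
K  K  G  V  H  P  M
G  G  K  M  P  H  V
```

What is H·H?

P

Read row H, column H: H·H = P.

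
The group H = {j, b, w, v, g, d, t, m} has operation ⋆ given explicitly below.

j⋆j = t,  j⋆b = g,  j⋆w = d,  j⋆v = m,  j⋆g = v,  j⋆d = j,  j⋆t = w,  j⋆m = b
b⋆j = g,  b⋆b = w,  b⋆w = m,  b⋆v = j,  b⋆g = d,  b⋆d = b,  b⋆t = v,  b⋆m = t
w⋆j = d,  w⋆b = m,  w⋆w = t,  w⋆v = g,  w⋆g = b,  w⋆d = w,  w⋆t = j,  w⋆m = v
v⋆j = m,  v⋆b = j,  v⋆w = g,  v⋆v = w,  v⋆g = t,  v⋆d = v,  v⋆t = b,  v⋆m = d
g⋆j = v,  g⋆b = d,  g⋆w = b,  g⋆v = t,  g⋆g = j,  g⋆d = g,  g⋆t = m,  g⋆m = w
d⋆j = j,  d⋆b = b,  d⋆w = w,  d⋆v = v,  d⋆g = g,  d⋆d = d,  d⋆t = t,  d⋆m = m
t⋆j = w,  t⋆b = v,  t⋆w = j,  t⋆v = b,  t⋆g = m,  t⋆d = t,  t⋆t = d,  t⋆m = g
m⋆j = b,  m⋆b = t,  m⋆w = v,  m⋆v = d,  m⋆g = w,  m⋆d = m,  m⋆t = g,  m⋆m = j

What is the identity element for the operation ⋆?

The identity e satisfies e ⋆ x = x for all x, so its row in the table reproduces the column headers.
Row d reads: j, b, w, v, g, d, t, m — exactly the header order. So d is the identity.

d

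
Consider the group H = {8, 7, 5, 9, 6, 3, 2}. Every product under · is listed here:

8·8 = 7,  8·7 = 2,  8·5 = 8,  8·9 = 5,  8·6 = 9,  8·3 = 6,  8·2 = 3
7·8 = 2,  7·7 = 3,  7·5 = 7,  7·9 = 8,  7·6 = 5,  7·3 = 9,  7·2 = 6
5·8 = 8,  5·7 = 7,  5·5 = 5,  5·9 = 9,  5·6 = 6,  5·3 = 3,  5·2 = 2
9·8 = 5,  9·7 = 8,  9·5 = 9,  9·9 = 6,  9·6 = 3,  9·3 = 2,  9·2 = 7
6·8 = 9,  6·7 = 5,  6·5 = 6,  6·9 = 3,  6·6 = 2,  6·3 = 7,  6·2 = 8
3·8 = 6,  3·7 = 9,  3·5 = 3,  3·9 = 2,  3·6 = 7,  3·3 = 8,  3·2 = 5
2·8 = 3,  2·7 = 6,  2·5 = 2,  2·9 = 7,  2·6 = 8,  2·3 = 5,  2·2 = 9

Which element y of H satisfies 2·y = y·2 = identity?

First locate the identity: row 5 matches the header, so 5 is the identity.
Scan row 2 for 5: 2·3 = 5. Hence 2^(-1) = 3.
(Structurally, H here is isomorphic to the cyclic group Z_7.)

3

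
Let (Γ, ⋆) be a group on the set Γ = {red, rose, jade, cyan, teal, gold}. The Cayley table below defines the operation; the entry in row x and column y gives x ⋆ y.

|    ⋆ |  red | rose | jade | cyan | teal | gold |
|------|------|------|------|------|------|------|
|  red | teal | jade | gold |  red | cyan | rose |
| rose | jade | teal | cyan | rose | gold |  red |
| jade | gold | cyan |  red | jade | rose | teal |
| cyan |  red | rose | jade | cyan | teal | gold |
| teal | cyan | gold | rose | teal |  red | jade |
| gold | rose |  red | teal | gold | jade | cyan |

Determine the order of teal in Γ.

3

The identity element is cyan (its row matches the header).
teal^1 = teal
teal^2 = teal ⋆ teal = red
teal^3 = red ⋆ teal = cyan
The first power of teal equal to the identity is teal^3, so ord(teal) = 3.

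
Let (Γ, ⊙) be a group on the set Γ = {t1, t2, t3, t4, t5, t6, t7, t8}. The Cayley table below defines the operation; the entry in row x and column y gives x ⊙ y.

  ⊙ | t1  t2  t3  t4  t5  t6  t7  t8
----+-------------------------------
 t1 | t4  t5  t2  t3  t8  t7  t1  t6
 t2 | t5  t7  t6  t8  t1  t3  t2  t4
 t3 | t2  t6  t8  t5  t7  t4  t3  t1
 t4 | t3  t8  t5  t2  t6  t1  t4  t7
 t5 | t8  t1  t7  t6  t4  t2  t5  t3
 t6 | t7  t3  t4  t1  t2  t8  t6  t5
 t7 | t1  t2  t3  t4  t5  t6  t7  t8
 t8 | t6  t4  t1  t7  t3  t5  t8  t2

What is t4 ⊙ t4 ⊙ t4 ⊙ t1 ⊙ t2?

t3

t4 ⊙ t4 = t2
t2 ⊙ t4 = t8
t8 ⊙ t1 = t6
t6 ⊙ t2 = t3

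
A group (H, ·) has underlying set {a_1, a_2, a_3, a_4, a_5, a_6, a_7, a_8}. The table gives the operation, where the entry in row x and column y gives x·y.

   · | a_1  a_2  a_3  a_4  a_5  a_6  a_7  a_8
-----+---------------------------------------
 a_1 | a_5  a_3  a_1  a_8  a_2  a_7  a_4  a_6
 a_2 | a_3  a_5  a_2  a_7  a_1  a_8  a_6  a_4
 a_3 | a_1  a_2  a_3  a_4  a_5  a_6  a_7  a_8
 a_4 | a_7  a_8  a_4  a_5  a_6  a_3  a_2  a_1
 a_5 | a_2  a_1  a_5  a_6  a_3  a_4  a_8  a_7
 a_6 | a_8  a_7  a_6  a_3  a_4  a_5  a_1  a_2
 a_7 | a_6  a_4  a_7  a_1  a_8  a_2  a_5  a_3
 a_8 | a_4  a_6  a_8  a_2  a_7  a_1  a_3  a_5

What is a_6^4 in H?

a_6^1 = a_6
a_6^2 = a_6·a_6 = a_5
a_6^3 = a_5·a_6 = a_4
a_6^4 = a_4·a_6 = a_3
(Structurally, H here is isomorphic to the quaternion group Q_8.)

a_3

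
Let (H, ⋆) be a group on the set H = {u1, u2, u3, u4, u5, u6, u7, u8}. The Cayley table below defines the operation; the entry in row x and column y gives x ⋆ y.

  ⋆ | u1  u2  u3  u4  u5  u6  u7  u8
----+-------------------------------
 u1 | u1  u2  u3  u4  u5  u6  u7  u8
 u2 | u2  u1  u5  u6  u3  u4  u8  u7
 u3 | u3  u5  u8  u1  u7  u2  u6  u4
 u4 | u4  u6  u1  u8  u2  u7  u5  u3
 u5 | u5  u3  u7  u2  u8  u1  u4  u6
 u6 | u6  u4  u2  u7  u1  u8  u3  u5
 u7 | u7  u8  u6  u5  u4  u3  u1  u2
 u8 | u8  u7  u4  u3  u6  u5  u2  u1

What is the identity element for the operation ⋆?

The identity e satisfies e ⋆ x = x for all x, so its row in the table reproduces the column headers.
Row u1 reads: u1, u2, u3, u4, u5, u6, u7, u8 — exactly the header order. So u1 is the identity.
(Structurally, H here is isomorphic to Z_2 x Z_4.)

u1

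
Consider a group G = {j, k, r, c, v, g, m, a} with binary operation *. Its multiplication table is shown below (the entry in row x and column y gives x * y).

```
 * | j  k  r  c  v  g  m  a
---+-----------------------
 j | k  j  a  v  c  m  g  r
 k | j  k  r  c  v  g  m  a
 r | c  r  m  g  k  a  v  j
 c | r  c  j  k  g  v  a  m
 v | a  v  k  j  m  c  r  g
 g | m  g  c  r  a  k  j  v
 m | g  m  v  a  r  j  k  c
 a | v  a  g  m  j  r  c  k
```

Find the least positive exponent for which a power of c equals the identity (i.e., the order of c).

2

The identity element is k (its row matches the header).
c^1 = c
c^2 = c * c = k
The first power of c equal to the identity is c^2, so ord(c) = 2.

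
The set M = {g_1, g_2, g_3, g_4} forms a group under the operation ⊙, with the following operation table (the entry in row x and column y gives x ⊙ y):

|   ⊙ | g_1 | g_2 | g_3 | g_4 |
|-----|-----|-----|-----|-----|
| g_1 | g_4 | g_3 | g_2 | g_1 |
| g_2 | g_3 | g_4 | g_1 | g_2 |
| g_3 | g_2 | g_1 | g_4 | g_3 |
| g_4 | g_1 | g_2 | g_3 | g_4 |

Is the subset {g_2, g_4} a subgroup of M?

{g_2, g_4} contains the identity g_4.
Checking products: every product of two elements of {g_2, g_4} (read from the table) lies in {g_2, g_4}, so the set is closed.
In a finite group, a nonempty closed subset is a subgroup. So {g_2, g_4} ≤ M.

Yes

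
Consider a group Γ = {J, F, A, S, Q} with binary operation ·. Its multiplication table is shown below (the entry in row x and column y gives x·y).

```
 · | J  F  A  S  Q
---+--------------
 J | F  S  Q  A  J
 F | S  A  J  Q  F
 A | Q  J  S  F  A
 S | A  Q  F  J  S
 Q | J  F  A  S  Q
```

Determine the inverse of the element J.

First locate the identity: row Q matches the header, so Q is the identity.
Scan row J for Q: J·A = Q. Hence J^(-1) = A.

A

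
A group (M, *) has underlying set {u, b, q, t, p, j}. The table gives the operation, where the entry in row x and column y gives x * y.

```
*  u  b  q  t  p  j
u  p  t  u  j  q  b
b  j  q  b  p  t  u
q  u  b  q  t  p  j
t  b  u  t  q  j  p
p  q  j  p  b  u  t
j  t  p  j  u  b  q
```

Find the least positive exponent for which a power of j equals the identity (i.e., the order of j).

The identity element is q (its row matches the header).
j^1 = j
j^2 = j * j = q
The first power of j equal to the identity is j^2, so ord(j) = 2.
(Structurally, M here is isomorphic to the symmetric group S_3.)

2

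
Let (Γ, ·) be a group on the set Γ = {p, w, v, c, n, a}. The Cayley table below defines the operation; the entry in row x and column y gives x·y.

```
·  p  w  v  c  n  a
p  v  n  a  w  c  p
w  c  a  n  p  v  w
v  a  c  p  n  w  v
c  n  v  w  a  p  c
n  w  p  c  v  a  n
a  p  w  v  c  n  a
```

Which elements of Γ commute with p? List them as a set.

Compare row p with column p entry by entry.
v·p = a = p·v, so v commutes with p.
c·p = n but p·c = w, so c does not.
Collecting the elements that commute with p: C(p) = {a, p, v}.

{a, p, v}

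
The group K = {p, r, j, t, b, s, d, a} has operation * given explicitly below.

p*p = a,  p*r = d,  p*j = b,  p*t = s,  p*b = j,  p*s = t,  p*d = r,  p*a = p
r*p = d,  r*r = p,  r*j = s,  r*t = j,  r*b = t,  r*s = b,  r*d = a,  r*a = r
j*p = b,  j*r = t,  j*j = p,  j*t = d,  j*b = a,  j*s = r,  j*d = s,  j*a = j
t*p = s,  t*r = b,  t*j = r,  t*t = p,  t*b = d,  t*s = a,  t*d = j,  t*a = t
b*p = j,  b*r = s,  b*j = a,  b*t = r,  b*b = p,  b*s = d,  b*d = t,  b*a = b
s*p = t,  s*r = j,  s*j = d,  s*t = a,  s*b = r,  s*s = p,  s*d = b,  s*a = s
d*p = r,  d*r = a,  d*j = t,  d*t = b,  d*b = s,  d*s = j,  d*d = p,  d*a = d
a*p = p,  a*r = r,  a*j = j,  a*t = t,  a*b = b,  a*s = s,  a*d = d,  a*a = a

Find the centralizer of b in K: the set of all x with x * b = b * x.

Compare row b with column b entry by entry.
j * b = a = b * j, so j commutes with b.
d * b = s but b * d = t, so d does not.
Collecting the elements that commute with b: C(b) = {a, b, j, p}.

{a, b, j, p}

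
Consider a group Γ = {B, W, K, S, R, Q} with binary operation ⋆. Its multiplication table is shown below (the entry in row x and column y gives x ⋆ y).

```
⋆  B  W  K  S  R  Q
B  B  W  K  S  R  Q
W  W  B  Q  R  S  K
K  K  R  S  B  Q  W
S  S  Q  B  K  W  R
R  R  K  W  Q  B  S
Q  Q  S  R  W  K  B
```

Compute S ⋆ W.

Read row S, column W: S ⋆ W = Q.

Q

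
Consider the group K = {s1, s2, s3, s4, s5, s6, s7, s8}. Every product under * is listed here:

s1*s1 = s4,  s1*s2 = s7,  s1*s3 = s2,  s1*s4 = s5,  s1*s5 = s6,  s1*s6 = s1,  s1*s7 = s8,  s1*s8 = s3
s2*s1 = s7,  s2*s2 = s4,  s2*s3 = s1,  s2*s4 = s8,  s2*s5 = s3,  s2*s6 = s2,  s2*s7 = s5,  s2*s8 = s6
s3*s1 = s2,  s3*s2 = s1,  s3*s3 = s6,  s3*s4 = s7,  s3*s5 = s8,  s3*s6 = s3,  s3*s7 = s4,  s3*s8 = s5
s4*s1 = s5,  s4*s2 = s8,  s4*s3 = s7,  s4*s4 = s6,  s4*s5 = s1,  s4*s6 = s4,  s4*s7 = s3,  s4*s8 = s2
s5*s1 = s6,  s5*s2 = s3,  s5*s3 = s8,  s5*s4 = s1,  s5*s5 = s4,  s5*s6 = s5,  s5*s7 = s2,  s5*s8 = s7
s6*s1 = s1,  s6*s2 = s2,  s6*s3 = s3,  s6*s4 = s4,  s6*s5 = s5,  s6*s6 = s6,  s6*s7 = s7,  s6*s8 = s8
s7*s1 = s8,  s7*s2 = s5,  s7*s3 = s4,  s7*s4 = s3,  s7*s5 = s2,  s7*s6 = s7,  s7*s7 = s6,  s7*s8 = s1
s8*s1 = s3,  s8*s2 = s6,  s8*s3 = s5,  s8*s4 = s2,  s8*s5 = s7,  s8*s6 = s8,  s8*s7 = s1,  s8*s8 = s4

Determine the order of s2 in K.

4

The identity element is s6 (its row matches the header).
s2^1 = s2
s2^2 = s2*s2 = s4
s2^3 = s4*s2 = s8
s2^4 = s8*s2 = s6
The first power of s2 equal to the identity is s2^4, so ord(s2) = 4.
(Structurally, K here is isomorphic to Z_2 x Z_4.)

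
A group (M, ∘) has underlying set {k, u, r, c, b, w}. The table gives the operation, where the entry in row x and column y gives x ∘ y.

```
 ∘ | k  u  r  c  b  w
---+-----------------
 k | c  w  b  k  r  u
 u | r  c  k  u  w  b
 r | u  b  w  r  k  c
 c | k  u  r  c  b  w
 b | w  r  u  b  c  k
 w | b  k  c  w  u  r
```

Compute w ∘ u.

Read row w, column u: w ∘ u = k.

k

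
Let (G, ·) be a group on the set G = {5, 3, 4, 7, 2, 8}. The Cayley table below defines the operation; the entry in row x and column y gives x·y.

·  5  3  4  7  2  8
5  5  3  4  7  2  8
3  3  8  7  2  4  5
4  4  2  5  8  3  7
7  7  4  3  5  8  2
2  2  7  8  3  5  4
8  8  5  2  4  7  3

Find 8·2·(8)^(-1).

4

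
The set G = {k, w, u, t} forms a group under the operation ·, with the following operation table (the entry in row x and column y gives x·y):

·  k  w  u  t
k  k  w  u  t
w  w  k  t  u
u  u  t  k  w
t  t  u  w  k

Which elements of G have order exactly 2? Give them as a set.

{t, u, w}

Identity is k. Compute the order of each non-identity element by repeated multiplication:
  w: w → k  (order 2)
  u: u → k  (order 2)
  t: t → k  (order 2)
Elements of order 2: {t, u, w}.
(Structurally, G here is isomorphic to the Klein four-group V_4.)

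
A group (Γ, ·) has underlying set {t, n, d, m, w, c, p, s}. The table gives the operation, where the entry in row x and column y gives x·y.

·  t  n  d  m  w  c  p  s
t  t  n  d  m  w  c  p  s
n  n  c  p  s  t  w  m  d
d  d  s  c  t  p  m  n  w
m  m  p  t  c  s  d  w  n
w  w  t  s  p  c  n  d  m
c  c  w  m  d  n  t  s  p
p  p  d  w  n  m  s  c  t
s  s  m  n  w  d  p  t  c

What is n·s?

d

Read row n, column s: n·s = d.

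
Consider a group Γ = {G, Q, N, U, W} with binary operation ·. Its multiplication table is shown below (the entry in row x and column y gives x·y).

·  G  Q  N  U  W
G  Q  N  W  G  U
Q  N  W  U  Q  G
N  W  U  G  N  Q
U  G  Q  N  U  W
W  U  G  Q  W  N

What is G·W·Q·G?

N

G·W = U
U·Q = Q
Q·G = N
(Structurally, Γ here is isomorphic to the cyclic group Z_5.)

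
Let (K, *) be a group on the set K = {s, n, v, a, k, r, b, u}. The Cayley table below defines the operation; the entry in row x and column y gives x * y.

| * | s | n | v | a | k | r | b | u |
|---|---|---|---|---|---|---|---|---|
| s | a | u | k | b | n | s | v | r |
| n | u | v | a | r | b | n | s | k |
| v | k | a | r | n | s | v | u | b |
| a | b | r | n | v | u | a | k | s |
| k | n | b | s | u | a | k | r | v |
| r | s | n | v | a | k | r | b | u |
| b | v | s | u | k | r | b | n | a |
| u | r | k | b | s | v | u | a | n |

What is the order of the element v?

2

The identity element is r (its row matches the header).
v^1 = v
v^2 = v * v = r
The first power of v equal to the identity is v^2, so ord(v) = 2.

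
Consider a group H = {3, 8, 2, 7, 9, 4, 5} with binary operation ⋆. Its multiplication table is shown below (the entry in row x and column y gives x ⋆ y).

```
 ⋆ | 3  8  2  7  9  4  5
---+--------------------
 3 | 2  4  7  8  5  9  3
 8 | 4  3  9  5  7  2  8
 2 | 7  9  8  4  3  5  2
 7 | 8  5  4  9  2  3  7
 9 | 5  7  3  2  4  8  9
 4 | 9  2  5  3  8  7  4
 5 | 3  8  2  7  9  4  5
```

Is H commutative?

Check whether the table is symmetric across its main diagonal.
Every entry (row x, col y) equals the entry (row y, col x), so H is abelian.

Yes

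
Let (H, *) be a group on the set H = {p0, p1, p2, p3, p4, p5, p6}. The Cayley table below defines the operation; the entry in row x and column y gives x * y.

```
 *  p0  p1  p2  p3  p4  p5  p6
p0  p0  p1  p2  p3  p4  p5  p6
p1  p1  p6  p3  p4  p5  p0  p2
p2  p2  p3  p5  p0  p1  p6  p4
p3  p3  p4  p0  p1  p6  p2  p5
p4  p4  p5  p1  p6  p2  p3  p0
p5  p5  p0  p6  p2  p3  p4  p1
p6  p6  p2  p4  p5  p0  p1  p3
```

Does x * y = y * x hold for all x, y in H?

Yes

Check whether the table is symmetric across its main diagonal.
Every entry (row x, col y) equals the entry (row y, col x), so H is abelian.
(In fact H ≅ the cyclic group Z_7.)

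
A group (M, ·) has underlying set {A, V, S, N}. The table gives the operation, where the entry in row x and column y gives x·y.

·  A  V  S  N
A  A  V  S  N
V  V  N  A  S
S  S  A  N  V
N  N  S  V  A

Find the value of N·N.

Read row N, column N: N·N = A.
(Structurally, M here is isomorphic to the cyclic group Z_4.)

A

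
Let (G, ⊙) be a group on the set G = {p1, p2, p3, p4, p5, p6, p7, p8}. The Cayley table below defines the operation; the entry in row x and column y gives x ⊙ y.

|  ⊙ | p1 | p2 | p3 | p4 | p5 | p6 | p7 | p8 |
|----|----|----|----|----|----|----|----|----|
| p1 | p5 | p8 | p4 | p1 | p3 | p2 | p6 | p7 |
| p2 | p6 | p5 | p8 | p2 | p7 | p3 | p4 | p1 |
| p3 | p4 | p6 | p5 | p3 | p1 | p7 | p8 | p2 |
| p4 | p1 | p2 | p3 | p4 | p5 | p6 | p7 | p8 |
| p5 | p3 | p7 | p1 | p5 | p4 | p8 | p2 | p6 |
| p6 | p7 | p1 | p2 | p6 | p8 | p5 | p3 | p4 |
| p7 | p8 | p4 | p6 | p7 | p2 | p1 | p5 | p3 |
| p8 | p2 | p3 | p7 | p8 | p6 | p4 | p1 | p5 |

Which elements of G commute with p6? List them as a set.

{p4, p5, p6, p8}

Compare row p6 with column p6 entry by entry.
p5 ⊙ p6 = p8 = p6 ⊙ p5, so p5 commutes with p6.
p1 ⊙ p6 = p2 but p6 ⊙ p1 = p7, so p1 does not.
Collecting the elements that commute with p6: C(p6) = {p4, p5, p6, p8}.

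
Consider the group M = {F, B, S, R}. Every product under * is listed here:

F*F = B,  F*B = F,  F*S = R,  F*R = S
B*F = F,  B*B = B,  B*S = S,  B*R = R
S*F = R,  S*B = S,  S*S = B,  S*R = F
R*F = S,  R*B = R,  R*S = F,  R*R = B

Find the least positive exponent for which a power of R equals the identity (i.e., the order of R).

The identity element is B (its row matches the header).
R^1 = R
R^2 = R*R = B
The first power of R equal to the identity is R^2, so ord(R) = 2.

2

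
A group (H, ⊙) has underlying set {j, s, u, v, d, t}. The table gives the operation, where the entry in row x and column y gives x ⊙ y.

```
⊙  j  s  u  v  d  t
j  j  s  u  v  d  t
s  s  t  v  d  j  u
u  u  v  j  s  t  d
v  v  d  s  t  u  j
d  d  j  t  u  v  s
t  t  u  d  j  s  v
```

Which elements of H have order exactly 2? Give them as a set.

Identity is j. Compute the order of each non-identity element by repeated multiplication:
  s: s → t → u → v → d → j  (order 6)
  u: u → j  (order 2)
  v: v → t → j  (order 3)
  d: d → v → u → t → s → j  (order 6)
  t: t → v → j  (order 3)
Elements of order 2: {u}.

{u}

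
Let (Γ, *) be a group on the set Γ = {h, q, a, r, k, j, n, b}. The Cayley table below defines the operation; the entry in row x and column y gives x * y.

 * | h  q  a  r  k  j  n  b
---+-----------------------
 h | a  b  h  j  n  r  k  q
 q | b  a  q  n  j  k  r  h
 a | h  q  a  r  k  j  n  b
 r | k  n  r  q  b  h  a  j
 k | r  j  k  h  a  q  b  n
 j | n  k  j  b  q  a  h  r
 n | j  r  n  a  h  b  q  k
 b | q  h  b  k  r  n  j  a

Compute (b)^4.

b^1 = b
b^2 = b * b = a
b^3 = a * b = b
b^4 = b * b = a

a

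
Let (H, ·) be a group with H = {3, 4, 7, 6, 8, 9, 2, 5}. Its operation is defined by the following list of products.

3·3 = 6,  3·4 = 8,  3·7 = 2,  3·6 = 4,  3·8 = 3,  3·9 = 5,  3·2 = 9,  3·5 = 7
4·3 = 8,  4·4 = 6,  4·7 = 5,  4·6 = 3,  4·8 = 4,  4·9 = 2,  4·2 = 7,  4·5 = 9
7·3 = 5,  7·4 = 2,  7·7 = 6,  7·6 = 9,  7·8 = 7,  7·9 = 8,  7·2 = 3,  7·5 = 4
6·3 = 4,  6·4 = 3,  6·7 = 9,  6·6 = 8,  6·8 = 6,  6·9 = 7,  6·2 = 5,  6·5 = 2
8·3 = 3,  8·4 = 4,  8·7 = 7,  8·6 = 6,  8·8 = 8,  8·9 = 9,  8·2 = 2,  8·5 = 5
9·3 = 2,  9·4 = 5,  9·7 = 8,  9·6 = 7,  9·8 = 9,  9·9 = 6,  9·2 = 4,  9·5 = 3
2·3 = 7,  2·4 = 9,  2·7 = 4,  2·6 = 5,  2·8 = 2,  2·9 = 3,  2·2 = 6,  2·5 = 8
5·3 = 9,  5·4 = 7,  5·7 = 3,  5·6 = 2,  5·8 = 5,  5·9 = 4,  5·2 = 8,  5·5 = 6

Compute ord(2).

4

The identity element is 8 (its row matches the header).
2^1 = 2
2^2 = 2·2 = 6
2^3 = 6·2 = 5
2^4 = 5·2 = 8
The first power of 2 equal to the identity is 2^4, so ord(2) = 4.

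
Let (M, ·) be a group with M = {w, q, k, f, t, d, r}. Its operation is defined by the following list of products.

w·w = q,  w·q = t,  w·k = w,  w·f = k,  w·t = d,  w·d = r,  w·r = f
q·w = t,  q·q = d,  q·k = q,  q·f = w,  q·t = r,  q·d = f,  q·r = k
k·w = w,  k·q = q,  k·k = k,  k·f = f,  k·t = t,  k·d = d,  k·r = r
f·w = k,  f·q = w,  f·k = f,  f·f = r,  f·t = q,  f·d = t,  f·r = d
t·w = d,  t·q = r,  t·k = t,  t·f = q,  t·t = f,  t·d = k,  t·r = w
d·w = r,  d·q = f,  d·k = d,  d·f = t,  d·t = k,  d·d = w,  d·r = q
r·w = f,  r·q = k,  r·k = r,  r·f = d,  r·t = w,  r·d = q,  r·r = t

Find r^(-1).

First locate the identity: row k matches the header, so k is the identity.
Scan row r for k: r·q = k. Hence r^(-1) = q.

q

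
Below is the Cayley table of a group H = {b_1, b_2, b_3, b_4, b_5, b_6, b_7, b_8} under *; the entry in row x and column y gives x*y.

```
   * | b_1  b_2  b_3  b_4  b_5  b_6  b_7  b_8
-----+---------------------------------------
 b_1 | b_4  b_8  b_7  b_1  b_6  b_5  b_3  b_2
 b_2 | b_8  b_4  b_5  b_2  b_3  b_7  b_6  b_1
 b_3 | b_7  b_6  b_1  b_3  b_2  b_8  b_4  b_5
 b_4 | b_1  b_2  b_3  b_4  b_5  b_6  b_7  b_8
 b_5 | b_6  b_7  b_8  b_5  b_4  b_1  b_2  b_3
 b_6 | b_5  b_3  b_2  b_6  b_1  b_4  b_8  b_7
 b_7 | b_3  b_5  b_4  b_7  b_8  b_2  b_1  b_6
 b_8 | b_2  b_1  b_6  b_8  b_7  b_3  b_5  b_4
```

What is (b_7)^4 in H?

b_4

b_7^1 = b_7
b_7^2 = b_7*b_7 = b_1
b_7^3 = b_1*b_7 = b_3
b_7^4 = b_3*b_7 = b_4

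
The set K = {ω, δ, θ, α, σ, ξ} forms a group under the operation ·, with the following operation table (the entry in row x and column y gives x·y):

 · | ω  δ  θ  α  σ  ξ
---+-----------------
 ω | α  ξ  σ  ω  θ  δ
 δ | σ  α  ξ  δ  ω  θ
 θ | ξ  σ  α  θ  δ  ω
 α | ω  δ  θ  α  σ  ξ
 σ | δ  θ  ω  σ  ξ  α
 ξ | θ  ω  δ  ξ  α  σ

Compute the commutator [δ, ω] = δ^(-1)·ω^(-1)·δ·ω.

ξ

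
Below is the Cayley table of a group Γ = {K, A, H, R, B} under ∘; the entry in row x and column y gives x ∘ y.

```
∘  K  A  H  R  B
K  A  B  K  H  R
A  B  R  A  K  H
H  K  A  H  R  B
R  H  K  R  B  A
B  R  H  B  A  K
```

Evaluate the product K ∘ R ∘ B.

B

K ∘ R = H
H ∘ B = B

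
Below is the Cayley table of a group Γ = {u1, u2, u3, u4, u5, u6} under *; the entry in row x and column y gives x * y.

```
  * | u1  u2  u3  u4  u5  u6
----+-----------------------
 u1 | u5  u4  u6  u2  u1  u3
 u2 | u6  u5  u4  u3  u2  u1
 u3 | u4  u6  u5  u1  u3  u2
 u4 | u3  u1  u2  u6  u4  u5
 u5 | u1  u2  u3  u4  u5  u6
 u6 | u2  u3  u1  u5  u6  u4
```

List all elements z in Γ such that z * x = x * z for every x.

{u5}

An element z is central iff its row equals its column in the table.
For u6: u6 * u1 = u2 ≠ u3 = u1 * u6, so u6 ∉ Z.
Checking each element this way leaves Z(Γ) = {u5}.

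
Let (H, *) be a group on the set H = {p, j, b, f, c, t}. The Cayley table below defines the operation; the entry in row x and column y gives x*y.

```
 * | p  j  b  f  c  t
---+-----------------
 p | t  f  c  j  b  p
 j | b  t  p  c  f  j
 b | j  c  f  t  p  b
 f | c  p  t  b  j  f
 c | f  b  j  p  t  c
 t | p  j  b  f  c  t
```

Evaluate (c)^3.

c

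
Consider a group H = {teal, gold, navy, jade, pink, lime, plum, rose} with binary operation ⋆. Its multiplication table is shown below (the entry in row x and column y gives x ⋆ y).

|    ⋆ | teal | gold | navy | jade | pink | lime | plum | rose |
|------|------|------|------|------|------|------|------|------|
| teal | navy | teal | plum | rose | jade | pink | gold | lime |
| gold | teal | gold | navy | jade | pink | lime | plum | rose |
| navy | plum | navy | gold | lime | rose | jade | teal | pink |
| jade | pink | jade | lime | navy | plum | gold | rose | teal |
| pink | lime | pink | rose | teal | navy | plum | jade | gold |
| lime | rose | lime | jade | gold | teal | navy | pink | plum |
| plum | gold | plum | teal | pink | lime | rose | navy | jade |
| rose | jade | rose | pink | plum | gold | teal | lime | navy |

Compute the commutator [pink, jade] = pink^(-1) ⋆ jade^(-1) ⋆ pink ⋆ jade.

navy

Identity is gold; from the table pink^(-1) = rose and jade^(-1) = lime.
rose ⋆ lime = teal
teal ⋆ pink = jade
jade ⋆ jade = navy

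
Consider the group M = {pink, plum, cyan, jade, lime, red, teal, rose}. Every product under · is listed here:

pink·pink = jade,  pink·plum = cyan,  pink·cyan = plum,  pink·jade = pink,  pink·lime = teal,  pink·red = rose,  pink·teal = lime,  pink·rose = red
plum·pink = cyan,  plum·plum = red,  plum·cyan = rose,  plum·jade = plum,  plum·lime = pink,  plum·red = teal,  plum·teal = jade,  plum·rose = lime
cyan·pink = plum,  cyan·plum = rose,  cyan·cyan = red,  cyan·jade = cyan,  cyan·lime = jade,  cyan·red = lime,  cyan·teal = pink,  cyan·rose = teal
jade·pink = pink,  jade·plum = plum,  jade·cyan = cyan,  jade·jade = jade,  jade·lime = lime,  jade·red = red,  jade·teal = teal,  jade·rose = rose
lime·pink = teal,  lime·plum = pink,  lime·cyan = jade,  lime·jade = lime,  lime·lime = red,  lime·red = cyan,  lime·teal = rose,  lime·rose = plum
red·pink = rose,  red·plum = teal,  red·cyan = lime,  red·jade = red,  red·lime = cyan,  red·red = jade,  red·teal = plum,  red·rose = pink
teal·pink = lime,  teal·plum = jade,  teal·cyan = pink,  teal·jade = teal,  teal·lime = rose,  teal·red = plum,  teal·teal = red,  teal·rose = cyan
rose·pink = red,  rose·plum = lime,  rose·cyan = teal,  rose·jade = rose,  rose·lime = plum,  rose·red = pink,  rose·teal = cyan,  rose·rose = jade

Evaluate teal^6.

red

teal^1 = teal
teal^2 = teal·teal = red
teal^3 = red·teal = plum
teal^4 = plum·teal = jade
teal^5 = jade·teal = teal
teal^6 = teal·teal = red
(Structurally, M here is isomorphic to Z_2 x Z_4.)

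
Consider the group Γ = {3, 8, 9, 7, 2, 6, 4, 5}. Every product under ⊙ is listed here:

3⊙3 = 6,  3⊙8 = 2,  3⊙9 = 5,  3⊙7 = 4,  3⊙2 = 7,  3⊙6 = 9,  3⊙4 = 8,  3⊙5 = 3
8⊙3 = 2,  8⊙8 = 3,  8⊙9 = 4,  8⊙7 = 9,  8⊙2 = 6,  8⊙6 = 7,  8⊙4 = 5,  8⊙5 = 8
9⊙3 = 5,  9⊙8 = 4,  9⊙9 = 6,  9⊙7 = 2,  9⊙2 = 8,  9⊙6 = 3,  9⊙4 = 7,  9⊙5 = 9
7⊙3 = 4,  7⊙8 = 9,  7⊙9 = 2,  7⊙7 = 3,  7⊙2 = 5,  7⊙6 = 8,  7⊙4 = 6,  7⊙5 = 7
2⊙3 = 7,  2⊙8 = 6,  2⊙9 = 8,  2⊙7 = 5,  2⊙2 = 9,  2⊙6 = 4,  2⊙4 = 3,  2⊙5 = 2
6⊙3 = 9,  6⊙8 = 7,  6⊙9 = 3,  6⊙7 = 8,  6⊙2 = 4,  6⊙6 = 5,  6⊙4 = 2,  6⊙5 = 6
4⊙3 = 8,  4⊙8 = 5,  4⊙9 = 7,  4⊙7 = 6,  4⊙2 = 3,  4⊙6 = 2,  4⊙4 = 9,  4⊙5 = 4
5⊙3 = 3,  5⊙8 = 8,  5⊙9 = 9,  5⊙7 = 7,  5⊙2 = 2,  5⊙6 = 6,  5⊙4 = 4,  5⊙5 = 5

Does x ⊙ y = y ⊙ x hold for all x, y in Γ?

Check whether the table is symmetric across its main diagonal.
Every entry (row x, col y) equals the entry (row y, col x), so Γ is abelian.

Yes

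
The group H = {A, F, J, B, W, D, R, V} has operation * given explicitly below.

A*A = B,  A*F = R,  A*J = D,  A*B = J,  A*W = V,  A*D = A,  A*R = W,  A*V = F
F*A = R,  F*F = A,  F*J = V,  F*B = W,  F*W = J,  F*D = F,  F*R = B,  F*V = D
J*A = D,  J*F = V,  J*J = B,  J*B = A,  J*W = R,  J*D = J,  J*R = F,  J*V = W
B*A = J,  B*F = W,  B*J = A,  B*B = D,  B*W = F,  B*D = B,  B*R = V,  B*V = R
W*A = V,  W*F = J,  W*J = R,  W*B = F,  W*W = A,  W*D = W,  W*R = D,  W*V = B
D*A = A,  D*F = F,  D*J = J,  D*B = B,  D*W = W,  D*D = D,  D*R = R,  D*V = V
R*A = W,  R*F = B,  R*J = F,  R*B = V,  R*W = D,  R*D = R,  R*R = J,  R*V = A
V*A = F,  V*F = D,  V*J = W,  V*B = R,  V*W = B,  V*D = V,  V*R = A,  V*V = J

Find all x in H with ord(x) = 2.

Identity is D. Compute the order of each non-identity element by repeated multiplication:
  A: A → B → J → D  (order 4)
  F: F → A → R → B → W → J → V → D  (order 8)
  J: J → B → A → D  (order 4)
  B: B → D  (order 2)
  W: W → A → V → B → F → J → R → D  (order 8)
  R: R → J → F → B → V → A → W → D  (order 8)
  V: V → J → W → B → R → A → F → D  (order 8)
Elements of order 2: {B}.

{B}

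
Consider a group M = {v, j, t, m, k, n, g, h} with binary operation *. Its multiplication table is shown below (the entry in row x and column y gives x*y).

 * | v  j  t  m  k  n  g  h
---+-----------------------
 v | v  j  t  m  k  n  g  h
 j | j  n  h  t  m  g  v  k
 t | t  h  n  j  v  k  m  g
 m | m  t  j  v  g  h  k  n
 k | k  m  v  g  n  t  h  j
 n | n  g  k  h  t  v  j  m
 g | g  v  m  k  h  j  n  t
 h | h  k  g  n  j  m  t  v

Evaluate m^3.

m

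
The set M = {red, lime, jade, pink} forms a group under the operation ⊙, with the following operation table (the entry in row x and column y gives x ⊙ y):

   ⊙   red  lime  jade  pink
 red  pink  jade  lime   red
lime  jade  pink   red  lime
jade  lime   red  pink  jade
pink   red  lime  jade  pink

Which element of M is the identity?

The identity e satisfies e ⊙ x = x for all x, so its row in the table reproduces the column headers.
Row pink reads: red, lime, jade, pink — exactly the header order. So pink is the identity.

pink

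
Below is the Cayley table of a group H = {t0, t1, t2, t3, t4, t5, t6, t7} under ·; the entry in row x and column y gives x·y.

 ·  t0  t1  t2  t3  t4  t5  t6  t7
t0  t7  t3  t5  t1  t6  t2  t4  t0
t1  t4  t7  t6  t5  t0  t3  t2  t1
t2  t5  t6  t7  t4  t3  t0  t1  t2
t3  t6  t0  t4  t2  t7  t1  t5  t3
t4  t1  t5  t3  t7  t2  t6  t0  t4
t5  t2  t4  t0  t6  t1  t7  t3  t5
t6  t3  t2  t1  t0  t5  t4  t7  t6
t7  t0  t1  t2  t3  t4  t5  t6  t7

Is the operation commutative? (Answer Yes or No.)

t3·t1 = t0 but t1·t3 = t5.
Since t3 and t1 do not commute, H is not abelian.

No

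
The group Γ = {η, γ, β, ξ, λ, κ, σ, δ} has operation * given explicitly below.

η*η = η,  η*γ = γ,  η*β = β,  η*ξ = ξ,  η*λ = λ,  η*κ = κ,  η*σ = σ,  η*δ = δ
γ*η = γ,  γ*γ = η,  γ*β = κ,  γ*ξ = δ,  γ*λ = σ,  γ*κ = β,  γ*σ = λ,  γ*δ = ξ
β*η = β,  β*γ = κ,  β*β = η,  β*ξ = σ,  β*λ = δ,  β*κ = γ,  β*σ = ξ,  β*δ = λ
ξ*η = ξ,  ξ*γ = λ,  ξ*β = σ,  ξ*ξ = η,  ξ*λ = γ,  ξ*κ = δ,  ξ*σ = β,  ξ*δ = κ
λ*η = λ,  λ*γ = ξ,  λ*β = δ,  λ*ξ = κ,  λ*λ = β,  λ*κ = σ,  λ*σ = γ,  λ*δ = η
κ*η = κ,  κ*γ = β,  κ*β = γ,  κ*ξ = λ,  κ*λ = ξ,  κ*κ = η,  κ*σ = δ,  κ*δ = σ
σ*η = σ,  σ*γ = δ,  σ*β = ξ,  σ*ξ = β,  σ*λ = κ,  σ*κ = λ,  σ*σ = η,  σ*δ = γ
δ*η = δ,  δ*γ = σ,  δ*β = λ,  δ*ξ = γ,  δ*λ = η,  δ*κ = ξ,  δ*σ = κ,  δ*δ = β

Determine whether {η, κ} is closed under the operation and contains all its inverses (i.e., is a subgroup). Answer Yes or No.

Yes

{η, κ} contains the identity η.
Checking products: every product of two elements of {η, κ} (read from the table) lies in {η, κ}, so the set is closed.
In a finite group, a nonempty closed subset is a subgroup. So {η, κ} ≤ Γ.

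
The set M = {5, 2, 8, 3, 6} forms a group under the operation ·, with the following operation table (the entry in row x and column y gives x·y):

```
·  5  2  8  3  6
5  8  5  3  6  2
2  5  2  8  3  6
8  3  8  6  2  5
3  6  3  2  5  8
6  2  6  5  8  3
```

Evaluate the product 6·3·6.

6·3 = 8
8·6 = 5

5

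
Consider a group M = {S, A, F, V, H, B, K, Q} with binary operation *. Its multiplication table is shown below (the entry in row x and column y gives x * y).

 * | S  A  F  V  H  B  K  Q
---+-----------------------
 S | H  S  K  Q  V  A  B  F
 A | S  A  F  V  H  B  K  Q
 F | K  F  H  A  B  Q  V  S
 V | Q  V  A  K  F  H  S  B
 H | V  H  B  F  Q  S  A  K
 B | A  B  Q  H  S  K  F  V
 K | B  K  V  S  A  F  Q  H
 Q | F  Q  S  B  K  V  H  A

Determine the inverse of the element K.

H

First locate the identity: row A matches the header, so A is the identity.
Scan row K for A: K * H = A. Hence K^(-1) = H.
(Structurally, M here is isomorphic to the cyclic group Z_8.)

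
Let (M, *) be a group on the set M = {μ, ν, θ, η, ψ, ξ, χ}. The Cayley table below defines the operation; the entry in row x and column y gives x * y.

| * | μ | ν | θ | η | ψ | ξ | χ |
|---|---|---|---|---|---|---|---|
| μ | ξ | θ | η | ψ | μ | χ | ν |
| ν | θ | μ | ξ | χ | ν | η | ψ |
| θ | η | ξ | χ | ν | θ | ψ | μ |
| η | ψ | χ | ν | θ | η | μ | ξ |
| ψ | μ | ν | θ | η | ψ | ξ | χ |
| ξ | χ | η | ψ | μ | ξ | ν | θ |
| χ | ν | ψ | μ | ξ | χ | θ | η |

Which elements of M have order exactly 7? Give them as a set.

Identity is ψ. Compute the order of each non-identity element by repeated multiplication:
  μ: μ → ξ → χ → ν → θ → η → ψ  (order 7)
  ν: ν → μ → θ → ξ → η → χ → ψ  (order 7)
  θ: θ → χ → μ → η → ν → ξ → ψ  (order 7)
  η: η → θ → ν → χ → ξ → μ → ψ  (order 7)
  ξ: ξ → ν → η → μ → χ → θ → ψ  (order 7)
  χ: χ → η → ξ → θ → μ → ν → ψ  (order 7)
Elements of order 7: {η, θ, μ, ν, ξ, χ}.

{η, θ, μ, ν, ξ, χ}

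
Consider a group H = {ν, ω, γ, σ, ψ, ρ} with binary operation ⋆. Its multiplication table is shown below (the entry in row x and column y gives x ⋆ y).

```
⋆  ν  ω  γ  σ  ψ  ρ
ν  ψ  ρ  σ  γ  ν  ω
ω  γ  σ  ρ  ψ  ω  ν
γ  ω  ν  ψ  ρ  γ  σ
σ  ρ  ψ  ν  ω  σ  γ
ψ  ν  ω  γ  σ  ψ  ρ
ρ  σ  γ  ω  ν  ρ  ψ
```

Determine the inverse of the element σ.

First locate the identity: row ψ matches the header, so ψ is the identity.
Scan row σ for ψ: σ ⋆ ω = ψ. Hence σ^(-1) = ω.

ω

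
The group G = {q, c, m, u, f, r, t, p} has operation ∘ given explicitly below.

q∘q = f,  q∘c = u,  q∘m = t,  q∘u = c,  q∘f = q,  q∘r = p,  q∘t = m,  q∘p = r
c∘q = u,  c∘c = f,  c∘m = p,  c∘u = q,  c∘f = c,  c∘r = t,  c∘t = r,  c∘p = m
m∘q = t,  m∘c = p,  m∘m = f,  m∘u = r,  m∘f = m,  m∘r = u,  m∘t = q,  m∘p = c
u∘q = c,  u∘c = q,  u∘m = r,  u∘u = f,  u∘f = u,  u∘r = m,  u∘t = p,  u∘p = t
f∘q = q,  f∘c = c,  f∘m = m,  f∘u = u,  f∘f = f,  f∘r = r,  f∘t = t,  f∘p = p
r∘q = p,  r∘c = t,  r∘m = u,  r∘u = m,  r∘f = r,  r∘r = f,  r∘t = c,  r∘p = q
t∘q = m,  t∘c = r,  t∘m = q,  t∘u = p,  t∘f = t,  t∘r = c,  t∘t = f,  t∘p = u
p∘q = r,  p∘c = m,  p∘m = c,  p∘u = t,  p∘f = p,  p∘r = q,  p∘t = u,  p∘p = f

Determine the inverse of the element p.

p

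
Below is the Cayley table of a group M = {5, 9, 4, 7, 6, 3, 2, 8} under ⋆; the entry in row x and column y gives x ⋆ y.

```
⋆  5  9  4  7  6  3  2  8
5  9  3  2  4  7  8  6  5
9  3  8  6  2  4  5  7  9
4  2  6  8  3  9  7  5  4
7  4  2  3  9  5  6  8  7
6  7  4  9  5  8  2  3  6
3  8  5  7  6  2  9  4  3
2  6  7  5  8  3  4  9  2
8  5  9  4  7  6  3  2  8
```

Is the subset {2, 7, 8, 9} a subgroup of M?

{2, 7, 8, 9} contains the identity 8.
Checking products: every product of two elements of {2, 7, 8, 9} (read from the table) lies in {2, 7, 8, 9}, so the set is closed.
In a finite group, a nonempty closed subset is a subgroup. So {2, 7, 8, 9} ≤ M.
(Structurally, M here is isomorphic to Z_2 x Z_4.)

Yes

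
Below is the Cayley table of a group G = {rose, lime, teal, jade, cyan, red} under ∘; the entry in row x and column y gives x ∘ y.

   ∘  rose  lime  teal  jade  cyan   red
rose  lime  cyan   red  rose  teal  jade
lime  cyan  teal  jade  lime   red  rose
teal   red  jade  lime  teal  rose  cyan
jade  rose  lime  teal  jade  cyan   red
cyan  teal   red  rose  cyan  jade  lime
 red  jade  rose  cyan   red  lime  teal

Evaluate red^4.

lime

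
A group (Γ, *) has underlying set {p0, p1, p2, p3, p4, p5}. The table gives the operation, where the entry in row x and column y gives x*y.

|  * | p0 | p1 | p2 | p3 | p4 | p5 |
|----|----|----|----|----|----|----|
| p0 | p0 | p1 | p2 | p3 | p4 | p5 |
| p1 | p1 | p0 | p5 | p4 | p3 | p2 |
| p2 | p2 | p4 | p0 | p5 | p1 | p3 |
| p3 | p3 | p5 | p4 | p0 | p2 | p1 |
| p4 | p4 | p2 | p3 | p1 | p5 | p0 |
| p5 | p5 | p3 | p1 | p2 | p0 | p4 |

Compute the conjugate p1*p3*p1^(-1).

p2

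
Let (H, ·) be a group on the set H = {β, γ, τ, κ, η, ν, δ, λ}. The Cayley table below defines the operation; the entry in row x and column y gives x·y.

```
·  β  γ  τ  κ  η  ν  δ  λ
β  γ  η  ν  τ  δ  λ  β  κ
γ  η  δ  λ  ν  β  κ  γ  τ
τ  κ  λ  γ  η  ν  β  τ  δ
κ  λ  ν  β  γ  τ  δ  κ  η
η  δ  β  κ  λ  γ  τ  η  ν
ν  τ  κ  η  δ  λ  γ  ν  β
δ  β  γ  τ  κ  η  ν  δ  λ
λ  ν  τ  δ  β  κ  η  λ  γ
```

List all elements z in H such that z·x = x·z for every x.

{γ, δ}

An element z is central iff its row equals its column in the table.
For ν: ν·β = τ ≠ λ = β·ν, so ν ∉ Z.
Checking each element this way leaves Z(H) = {γ, δ}.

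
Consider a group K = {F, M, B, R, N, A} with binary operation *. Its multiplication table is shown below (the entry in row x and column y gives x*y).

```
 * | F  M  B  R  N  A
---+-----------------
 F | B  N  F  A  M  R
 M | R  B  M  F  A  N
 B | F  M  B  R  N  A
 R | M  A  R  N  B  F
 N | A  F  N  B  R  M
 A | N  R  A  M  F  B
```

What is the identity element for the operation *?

The identity e satisfies e*x = x for all x, so its row in the table reproduces the column headers.
Row B reads: F, M, B, R, N, A — exactly the header order. So B is the identity.

B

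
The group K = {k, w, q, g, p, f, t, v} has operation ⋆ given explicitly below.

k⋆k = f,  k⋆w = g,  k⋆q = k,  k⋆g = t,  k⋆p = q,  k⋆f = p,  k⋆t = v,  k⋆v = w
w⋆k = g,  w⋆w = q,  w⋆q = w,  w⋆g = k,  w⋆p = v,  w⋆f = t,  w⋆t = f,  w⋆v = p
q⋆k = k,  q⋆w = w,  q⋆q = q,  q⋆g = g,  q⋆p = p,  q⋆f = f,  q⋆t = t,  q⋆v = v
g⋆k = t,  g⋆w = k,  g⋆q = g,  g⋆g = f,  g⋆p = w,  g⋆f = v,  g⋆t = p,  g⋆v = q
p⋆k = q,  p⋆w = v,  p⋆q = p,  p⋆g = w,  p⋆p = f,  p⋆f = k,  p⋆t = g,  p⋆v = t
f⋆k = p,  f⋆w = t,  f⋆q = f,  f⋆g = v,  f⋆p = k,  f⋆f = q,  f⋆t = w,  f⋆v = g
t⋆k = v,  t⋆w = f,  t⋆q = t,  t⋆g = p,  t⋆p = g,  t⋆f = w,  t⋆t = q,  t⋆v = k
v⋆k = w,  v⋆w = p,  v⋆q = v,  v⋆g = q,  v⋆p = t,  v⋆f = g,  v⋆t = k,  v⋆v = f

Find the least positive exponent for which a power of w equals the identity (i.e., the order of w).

2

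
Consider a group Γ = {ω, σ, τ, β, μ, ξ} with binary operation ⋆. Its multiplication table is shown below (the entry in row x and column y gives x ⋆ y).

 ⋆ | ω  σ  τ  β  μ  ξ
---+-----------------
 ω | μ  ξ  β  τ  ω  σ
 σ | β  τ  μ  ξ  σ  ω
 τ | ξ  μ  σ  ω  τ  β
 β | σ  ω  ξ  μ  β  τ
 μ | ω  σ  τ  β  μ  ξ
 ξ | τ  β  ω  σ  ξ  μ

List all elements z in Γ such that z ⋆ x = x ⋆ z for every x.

{μ}

An element z is central iff its row equals its column in the table.
For ξ: ξ ⋆ τ = ω ≠ β = τ ⋆ ξ, so ξ ∉ Z.
Checking each element this way leaves Z(Γ) = {μ}.
(Structurally, Γ here is isomorphic to the symmetric group S_3.)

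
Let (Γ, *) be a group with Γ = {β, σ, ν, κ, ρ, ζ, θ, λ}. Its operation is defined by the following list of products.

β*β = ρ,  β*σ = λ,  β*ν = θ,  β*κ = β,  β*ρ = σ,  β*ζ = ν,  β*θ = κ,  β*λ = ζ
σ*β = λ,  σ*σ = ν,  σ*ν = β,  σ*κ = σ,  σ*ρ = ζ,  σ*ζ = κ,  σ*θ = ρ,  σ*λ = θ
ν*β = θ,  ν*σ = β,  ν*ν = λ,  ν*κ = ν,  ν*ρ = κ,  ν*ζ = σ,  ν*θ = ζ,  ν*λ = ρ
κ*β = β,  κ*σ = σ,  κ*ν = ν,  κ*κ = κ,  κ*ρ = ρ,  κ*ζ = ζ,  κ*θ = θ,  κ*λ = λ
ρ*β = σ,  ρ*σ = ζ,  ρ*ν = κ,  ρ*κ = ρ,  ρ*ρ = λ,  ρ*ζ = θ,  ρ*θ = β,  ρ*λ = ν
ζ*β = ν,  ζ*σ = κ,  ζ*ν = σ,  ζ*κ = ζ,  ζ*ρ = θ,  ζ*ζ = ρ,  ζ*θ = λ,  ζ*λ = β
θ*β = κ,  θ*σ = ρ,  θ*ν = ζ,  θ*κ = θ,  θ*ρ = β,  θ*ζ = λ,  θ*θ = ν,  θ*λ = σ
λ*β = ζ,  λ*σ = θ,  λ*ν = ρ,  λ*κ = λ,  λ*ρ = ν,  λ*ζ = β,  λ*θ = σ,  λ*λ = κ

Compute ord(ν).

The identity element is κ (its row matches the header).
ν^1 = ν
ν^2 = ν * ν = λ
ν^3 = λ * ν = ρ
ν^4 = ρ * ν = κ
The first power of ν equal to the identity is ν^4, so ord(ν) = 4.

4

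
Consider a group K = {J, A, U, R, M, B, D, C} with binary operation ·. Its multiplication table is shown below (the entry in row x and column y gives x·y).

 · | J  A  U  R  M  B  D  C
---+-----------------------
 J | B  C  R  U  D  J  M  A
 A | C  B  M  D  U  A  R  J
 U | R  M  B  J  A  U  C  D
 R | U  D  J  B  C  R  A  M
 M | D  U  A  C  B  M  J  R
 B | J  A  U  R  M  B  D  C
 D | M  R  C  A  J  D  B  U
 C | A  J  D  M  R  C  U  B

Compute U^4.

B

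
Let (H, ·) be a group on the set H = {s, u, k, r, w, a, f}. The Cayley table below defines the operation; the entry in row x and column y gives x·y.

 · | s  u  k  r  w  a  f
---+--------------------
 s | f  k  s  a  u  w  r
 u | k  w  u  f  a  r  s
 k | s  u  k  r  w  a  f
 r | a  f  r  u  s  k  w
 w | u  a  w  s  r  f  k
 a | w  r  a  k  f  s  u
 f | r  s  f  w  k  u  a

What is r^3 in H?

r^1 = r
r^2 = r·r = u
r^3 = u·r = f

f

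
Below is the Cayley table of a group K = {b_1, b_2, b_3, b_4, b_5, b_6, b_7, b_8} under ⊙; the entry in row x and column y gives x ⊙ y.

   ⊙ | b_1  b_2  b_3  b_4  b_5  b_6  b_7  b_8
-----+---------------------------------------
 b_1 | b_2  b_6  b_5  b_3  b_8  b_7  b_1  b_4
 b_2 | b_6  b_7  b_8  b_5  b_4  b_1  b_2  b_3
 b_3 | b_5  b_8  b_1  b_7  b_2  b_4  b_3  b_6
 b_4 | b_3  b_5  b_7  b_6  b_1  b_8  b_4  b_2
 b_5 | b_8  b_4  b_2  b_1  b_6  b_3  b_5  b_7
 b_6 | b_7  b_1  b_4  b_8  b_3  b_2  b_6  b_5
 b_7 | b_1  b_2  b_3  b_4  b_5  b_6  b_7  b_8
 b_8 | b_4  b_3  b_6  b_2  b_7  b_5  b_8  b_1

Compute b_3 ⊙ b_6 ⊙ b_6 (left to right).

b_3 ⊙ b_6 = b_4
b_4 ⊙ b_6 = b_8

b_8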